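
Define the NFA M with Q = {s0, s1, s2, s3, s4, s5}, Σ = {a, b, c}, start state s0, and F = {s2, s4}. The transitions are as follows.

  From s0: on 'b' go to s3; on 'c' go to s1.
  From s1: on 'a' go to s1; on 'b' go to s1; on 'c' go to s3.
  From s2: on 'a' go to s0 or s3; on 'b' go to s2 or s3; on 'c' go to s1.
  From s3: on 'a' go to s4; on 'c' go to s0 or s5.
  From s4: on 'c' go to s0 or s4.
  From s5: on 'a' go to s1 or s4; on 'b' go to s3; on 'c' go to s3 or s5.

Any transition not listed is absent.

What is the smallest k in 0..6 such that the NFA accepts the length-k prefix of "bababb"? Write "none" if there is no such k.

2

Start in {s0}.
Read 'b': {s0} → {s3}.
Read 'a': {s3} → {s4}.
None of the earlier sets intersect F, but {s4} does.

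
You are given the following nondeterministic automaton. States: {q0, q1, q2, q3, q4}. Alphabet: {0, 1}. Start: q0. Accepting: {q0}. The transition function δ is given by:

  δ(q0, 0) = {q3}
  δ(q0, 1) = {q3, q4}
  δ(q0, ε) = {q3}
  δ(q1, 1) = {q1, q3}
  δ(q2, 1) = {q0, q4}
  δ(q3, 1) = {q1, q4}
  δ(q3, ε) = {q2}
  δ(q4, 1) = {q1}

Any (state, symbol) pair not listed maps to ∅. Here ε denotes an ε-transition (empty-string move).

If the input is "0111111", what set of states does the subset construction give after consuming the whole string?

{q0, q1, q2, q3, q4}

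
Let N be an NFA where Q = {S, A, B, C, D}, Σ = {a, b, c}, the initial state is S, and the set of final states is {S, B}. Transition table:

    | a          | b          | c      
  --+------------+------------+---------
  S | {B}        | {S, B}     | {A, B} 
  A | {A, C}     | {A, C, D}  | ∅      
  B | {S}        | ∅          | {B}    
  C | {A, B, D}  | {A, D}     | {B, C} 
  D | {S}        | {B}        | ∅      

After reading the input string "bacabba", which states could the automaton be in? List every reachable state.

{S, A, B, C, D}

Start in {S}.
Read 'b': {S} → {S, B}.
Read 'a': {S, B} → {S, B}.
Read 'c': {S, B} → {A, B}.
Read 'a': {A, B} → {S, A, C}.
Read 'b': {S, A, C} → {S, A, B, C, D}.
Read 'b': {S, A, B, C, D} → {S, A, B, C, D}.
Read 'a': {S, A, B, C, D} → {S, A, B, C, D}.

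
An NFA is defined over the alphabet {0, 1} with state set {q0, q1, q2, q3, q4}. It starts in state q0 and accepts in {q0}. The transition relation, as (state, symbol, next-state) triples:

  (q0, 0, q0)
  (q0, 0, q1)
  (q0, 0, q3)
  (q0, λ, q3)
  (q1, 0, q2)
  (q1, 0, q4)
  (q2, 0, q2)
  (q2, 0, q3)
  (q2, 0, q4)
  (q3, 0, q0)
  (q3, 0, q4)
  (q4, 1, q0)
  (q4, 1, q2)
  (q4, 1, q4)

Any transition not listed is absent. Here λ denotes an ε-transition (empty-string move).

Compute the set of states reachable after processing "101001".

Start: ε-closure({q0}) = {q0, q3}.
Read '1': q0→∅, q3→∅; now ∅.
The set is empty and remains empty for the remaining 5 symbols.

∅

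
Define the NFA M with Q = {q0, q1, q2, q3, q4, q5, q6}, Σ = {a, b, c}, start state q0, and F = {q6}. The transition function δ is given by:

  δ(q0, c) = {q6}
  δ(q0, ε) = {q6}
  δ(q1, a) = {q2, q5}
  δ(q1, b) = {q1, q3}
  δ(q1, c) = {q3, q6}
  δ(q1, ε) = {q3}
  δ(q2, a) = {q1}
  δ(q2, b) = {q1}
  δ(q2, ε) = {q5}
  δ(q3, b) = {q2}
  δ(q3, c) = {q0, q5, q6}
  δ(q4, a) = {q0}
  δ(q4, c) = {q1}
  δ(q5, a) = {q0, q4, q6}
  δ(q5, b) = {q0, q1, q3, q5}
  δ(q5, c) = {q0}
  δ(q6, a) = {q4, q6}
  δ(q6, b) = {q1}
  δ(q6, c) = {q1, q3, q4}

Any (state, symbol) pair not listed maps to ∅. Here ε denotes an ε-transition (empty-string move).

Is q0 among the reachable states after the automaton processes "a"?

No

Start: ε-closure({q0}) = {q0, q6}.
Read 'a': q0→∅, q6→{q4, q6}; now {q4, q6}.
State q0 is not in {q4, q6}.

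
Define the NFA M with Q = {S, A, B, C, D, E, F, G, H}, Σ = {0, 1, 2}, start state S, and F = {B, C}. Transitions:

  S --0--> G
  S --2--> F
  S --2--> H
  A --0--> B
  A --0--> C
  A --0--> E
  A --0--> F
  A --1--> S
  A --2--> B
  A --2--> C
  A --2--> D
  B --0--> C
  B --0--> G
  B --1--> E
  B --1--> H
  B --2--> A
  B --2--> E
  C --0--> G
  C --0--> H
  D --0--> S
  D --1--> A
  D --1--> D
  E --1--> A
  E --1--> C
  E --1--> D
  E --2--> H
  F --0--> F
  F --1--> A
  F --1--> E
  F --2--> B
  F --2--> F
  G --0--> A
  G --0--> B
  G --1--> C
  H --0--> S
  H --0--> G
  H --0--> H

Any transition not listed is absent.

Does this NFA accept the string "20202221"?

Yes

Start in {S}.
Read '2': S→{F, H}; now {F, H}.
Read '0': F→{F}, H→{S, G, H}; now {S, F, G, H}.
Read '2': S→{F, H}, F→{B, F}, G→∅, H→∅; now {B, F, H}.
Read '0': B→{C, G}, F→{F}, H→{S, G, H}; now {S, C, F, G, H}.
Read '2': S→{F, H}, C→∅, F→{B, F}, G→∅, H→∅; now {B, F, H}.
Read '2': B→{A, E}, F→{B, F}, H→∅; now {A, B, E, F}.
Read '2': A→{B, C, D}, B→{A, E}, E→{H}, F→{B, F}; now {A, B, C, D, E, F, H}.
Read '1': A→{S}, B→{E, H}, C→∅, D→{A, D}, E→{A, C, D}, F→{A, E}, H→∅; now {S, A, C, D, E, H}.
The final set {S, A, C, D, E, H} contains the accepting state C.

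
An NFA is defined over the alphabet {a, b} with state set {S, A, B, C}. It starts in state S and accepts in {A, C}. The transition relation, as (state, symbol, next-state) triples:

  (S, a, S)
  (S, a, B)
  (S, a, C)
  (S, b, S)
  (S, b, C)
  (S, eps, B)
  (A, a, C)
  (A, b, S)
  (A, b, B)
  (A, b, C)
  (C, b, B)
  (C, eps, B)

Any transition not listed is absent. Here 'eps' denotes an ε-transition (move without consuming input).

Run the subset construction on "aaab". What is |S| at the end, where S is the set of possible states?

3

Start: ε-closure({S}) = {S, B}.
Read 'a': {S, B} → {S, B, C}.
Read 'a': {S, B, C} → {S, B, C}.
Read 'a': {S, B, C} → {S, B, C}.
Read 'b': {S, B, C} → {S, B, C}.
That set has 3 states.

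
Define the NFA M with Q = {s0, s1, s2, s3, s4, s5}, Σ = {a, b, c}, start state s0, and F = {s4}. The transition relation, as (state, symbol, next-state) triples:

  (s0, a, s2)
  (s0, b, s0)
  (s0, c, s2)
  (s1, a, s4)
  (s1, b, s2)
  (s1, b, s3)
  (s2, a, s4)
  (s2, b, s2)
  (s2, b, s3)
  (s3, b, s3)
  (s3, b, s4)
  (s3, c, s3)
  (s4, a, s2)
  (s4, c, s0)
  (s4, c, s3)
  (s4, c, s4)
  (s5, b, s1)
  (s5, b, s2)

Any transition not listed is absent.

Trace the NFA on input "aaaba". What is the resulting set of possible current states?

{s4}

Start in {s0}.
Read 'a': {s0} → {s2}.
Read 'a': {s2} → {s4}.
Read 'a': {s4} → {s2}.
Read 'b': {s2} → {s2, s3}.
Read 'a': {s2, s3} → {s4}.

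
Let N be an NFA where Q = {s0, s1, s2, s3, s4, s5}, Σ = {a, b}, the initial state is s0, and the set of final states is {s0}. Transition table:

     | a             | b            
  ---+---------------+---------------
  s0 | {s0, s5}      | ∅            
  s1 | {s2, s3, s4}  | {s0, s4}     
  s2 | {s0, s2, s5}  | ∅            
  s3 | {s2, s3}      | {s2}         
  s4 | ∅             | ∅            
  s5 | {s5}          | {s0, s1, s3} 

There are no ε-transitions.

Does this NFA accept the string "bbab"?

No

Start in {s0}.
Read 'b': {s0} → ∅.
The set is empty and remains empty for the remaining 3 symbols.
The final set ∅ contains no accepting state.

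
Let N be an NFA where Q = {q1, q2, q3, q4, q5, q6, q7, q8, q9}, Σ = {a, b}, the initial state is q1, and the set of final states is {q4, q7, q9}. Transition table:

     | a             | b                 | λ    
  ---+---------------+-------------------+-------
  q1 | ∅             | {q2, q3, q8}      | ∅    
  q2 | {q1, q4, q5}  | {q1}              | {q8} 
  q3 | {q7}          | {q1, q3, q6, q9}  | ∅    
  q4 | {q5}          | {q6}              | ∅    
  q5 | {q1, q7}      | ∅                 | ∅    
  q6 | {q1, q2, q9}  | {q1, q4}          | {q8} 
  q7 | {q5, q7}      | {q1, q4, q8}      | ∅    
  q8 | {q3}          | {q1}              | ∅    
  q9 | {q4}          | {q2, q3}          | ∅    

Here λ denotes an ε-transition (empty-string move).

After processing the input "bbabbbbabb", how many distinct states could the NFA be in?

7

Start in {q1}.
Read 'b': {q1} → {q2, q3, q8}.
Read 'b': {q2, q3, q8} → {q1, q3, q6, q8, q9}.
Read 'a': {q1, q3, q6, q8, q9} → {q1, q2, q3, q4, q7, q8, q9}.
Read 'b': {q1, q2, q3, q4, q7, q8, q9} → {q1, q2, q3, q4, q6, q8, q9}.
Read 'b': {q1, q2, q3, q4, q6, q8, q9} → {q1, q2, q3, q4, q6, q8, q9}.
Read 'b': {q1, q2, q3, q4, q6, q8, q9} → {q1, q2, q3, q4, q6, q8, q9}.
Read 'b': {q1, q2, q3, q4, q6, q8, q9} → {q1, q2, q3, q4, q6, q8, q9}.
Read 'a': {q1, q2, q3, q4, q6, q8, q9} → {q1, q2, q3, q4, q5, q7, q8, q9}.
Read 'b': {q1, q2, q3, q4, q5, q7, q8, q9} → {q1, q2, q3, q4, q6, q8, q9}.
Read 'b': {q1, q2, q3, q4, q6, q8, q9} → {q1, q2, q3, q4, q6, q8, q9}.
That set has 7 states.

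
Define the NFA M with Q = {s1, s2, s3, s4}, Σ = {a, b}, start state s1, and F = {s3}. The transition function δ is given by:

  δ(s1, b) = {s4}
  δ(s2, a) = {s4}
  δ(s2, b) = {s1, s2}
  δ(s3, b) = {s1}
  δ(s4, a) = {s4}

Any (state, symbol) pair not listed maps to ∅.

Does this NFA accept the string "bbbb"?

No

Start in {s1}.
Read 'b': {s1} → {s4}.
Read 'b': {s4} → ∅.
The set is empty and remains empty for the remaining 2 symbols.
The final set ∅ contains no accepting state.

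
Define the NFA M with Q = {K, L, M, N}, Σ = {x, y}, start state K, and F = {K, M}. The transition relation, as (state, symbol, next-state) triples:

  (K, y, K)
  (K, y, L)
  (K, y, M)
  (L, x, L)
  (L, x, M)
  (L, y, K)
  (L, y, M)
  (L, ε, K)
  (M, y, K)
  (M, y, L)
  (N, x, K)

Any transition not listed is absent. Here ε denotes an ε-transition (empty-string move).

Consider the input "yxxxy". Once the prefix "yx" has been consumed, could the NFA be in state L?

Yes

Start in {K}.
Read 'y': K→{K, L, M}; now {K, L, M}.
Read 'x': K→∅, L→{L, M}, M→∅; union {L, M}; ε-closure = {K, L, M}.
State L is in {K, L, M}.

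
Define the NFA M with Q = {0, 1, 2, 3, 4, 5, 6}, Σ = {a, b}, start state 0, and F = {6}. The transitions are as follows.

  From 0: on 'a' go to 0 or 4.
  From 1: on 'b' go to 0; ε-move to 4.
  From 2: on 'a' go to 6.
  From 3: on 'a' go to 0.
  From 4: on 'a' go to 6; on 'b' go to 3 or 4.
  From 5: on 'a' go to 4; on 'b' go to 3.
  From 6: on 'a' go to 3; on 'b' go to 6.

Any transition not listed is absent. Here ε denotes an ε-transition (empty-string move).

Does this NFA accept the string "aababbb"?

Start in {0}.
Read 'a': 0→{0, 4}; now {0, 4}.
Read 'a': 0→{0, 4}, 4→{6}; now {0, 4, 6}.
Read 'b': 0→∅, 4→{3, 4}, 6→{6}; now {3, 4, 6}.
Read 'a': 3→{0}, 4→{6}, 6→{3}; now {0, 3, 6}.
Read 'b': 0→∅, 3→∅, 6→{6}; now {6}.
Read 'b': 6→{6}; now {6}.
Read 'b': 6→{6}; now {6}.
The final set {6} contains the accepting state 6.

Yes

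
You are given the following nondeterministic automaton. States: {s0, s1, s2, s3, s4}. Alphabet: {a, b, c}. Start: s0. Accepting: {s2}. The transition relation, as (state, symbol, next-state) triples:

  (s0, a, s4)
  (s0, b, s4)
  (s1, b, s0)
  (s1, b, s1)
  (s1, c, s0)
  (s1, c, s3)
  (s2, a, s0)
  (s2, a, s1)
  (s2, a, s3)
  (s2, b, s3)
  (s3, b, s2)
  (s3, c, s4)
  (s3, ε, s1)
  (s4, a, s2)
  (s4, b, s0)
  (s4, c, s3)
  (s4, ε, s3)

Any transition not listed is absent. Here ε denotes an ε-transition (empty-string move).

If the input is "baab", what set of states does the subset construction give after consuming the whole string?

Start in {s0}.
Read 'b': {s0} → {s1, s3, s4}.
Read 'a': {s1, s3, s4} → {s2}.
Read 'a': {s2} → {s0, s1, s3}.
Read 'b': {s0, s1, s3} → {s0, s1, s2, s3, s4}.

{s0, s1, s2, s3, s4}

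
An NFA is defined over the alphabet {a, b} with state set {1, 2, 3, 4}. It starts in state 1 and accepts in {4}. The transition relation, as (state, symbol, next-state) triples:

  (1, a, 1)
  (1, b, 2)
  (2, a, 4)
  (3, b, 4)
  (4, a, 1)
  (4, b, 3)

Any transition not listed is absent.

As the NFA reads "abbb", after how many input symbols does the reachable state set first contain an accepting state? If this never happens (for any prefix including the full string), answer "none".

none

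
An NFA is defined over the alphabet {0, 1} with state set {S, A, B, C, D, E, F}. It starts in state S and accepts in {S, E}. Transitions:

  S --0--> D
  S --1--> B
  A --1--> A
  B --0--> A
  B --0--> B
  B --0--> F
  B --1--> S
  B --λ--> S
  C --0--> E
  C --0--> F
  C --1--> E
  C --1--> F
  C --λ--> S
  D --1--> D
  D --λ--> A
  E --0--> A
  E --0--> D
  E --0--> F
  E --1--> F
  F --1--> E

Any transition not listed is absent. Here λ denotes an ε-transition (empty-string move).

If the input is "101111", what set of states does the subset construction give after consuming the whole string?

{S, A, B, D, F}

Start in {S}.
Read '1': S→{B}; union {B}; ε-closure = {S, B}.
Read '0': S→{D}, B→{A, B, F}; union {A, B, D, F}; ε-closure = {S, A, B, D, F}.
Read '1': S→{B}, A→{A}, B→{S}, D→{D}, F→{E}; now {S, A, B, D, E}.
Read '1': S→{B}, A→{A}, B→{S}, D→{D}, E→{F}; now {S, A, B, D, F}.
Read '1': S→{B}, A→{A}, B→{S}, D→{D}, F→{E}; now {S, A, B, D, E}.
Read '1': S→{B}, A→{A}, B→{S}, D→{D}, E→{F}; now {S, A, B, D, F}.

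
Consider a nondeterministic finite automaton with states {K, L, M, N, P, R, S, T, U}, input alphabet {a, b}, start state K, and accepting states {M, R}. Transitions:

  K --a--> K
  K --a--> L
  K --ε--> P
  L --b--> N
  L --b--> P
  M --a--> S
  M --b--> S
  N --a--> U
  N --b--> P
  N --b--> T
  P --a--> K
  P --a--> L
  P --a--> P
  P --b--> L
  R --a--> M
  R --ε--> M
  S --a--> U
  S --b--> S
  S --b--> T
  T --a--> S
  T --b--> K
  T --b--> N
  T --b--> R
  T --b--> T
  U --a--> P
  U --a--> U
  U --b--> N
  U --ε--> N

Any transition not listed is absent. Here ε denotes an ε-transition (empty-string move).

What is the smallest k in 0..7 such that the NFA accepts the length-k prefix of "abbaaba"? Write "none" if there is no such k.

none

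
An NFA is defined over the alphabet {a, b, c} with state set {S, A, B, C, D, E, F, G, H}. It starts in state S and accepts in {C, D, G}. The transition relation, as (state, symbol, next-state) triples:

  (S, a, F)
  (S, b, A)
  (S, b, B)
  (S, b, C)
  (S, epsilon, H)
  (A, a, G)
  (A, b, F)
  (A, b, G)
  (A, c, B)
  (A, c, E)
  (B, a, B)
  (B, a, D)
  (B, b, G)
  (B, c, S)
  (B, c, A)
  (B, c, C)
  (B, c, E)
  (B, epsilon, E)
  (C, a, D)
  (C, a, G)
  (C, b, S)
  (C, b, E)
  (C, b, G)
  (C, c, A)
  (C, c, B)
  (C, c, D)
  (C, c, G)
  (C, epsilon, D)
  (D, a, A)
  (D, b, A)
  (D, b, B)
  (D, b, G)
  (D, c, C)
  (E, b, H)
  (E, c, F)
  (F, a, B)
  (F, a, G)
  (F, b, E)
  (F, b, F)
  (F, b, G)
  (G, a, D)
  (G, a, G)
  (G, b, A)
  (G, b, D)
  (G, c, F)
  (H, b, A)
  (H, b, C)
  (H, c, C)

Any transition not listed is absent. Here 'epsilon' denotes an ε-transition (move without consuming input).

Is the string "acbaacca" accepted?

No

Start: ε-closure({S}) = {S, H}.
Read 'a': S→{F}, H→∅; now {F}.
Read 'c': F→∅; now ∅.
The set is empty and remains empty for the remaining 6 symbols.
The final set ∅ contains no accepting state.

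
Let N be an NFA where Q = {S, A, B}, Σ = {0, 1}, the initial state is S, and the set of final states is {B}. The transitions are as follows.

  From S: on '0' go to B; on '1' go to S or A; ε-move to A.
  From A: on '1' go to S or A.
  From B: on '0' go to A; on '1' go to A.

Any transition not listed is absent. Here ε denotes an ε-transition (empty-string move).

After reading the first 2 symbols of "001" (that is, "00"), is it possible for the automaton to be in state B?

No

Start: ε-closure({S}) = {S, A}.
Read '0': S→{B}, A→∅; now {B}.
Read '0': B→{A}; now {A}.
State B is not in {A}.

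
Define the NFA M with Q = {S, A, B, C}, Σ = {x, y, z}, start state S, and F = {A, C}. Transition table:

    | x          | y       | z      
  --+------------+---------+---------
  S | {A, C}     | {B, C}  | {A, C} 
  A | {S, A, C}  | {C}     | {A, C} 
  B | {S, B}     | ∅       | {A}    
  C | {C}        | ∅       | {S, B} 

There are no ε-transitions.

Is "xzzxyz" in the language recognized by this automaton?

Start in {S}.
Read 'x': {S} → {A, C}.
Read 'z': {A, C} → {S, A, B, C}.
Read 'z': {S, A, B, C} → {S, A, B, C}.
Read 'x': {S, A, B, C} → {S, A, B, C}.
Read 'y': {S, A, B, C} → {B, C}.
Read 'z': {B, C} → {S, A, B}.
The final set {S, A, B} contains the accepting state A.

Yes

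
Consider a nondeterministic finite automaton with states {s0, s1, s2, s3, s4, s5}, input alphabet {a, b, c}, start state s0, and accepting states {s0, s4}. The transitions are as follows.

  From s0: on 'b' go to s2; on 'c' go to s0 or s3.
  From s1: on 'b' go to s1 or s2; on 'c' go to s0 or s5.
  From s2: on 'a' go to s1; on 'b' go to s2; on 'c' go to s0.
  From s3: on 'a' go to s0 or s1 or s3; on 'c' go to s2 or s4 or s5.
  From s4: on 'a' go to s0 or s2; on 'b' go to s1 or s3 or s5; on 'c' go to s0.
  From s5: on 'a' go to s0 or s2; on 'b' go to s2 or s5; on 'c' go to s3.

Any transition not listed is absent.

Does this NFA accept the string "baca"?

Yes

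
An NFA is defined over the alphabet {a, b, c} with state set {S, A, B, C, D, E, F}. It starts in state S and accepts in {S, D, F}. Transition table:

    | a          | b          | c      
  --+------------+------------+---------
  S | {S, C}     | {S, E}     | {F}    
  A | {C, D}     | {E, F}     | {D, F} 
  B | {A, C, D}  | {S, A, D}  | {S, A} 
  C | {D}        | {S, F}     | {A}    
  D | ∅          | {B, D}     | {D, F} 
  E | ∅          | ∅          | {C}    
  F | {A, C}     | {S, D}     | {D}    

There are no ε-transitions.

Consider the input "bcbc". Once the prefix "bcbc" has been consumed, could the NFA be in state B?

No

Start in {S}.
Read 'b': {S} → {S, E}.
Read 'c': {S, E} → {C, F}.
Read 'b': {C, F} → {S, D, F}.
Read 'c': {S, D, F} → {D, F}.
State B is not in {D, F}.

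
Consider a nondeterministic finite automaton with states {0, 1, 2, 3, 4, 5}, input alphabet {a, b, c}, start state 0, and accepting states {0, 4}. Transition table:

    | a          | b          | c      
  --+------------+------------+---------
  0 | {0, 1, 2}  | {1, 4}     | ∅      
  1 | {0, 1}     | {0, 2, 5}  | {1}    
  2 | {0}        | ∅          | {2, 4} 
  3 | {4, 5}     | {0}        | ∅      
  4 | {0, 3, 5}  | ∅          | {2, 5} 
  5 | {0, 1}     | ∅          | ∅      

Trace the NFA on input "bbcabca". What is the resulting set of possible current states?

Start in {0}.
Read 'b': 0→{1, 4}; now {1, 4}.
Read 'b': 1→{0, 2, 5}, 4→∅; now {0, 2, 5}.
Read 'c': 0→∅, 2→{2, 4}, 5→∅; now {2, 4}.
Read 'a': 2→{0}, 4→{0, 3, 5}; now {0, 3, 5}.
Read 'b': 0→{1, 4}, 3→{0}, 5→∅; now {0, 1, 4}.
Read 'c': 0→∅, 1→{1}, 4→{2, 5}; now {1, 2, 5}.
Read 'a': 1→{0, 1}, 2→{0}, 5→{0, 1}; now {0, 1}.

{0, 1}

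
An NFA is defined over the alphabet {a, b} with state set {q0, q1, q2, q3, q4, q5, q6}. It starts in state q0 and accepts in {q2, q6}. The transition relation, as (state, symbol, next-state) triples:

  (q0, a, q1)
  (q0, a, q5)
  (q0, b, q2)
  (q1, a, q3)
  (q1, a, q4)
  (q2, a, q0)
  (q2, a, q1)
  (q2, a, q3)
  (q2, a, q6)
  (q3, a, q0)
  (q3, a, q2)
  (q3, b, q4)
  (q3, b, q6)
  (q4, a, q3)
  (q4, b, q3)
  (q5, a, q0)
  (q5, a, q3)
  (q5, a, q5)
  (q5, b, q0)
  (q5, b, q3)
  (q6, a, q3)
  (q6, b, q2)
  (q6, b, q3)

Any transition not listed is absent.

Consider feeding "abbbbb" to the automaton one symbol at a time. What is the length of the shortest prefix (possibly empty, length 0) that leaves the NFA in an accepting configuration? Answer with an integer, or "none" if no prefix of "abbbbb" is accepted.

3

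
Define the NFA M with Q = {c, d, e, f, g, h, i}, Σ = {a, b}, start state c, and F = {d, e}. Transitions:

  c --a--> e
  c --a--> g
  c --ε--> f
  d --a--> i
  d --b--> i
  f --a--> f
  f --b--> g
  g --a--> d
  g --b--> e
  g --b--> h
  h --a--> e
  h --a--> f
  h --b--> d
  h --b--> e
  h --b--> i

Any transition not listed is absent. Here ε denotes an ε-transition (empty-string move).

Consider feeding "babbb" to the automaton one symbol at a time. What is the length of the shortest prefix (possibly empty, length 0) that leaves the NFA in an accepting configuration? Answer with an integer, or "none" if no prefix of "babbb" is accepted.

Start: ε-closure({c}) = {c, f}.
Read 'b': {c, f} → {g}.
Read 'a': {g} → {d}.
None of the earlier sets intersect F, but {d} does.

2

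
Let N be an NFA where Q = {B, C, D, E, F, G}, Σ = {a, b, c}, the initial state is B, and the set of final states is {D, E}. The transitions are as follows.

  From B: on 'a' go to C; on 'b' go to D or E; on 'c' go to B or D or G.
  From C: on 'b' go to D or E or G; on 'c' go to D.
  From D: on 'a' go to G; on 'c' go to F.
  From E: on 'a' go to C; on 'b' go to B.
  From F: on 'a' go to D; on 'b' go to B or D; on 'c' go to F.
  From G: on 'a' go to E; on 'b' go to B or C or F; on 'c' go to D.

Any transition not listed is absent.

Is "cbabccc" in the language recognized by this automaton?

Start in {B}.
Read 'c': {B} → {B, D, G}.
Read 'b': {B, D, G} → {B, C, D, E, F}.
Read 'a': {B, C, D, E, F} → {C, D, G}.
Read 'b': {C, D, G} → {B, C, D, E, F, G}.
Read 'c': {B, C, D, E, F, G} → {B, D, F, G}.
Read 'c': {B, D, F, G} → {B, D, F, G}.
Read 'c': {B, D, F, G} → {B, D, F, G}.
The final set {B, D, F, G} contains the accepting state D.

Yes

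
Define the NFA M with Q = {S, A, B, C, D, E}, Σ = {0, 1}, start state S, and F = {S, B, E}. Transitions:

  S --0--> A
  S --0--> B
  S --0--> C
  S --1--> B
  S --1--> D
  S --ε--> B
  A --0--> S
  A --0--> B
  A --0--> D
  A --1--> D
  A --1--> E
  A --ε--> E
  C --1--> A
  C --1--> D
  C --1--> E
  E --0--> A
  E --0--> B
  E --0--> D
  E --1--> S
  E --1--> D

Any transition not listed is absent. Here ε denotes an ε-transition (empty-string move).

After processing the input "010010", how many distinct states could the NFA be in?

Start: ε-closure({S}) = {S, B}.
Read '0': S→{A, B, C}, B→∅; union {A, B, C}; ε-closure = {A, B, C, E}.
Read '1': A→{D, E}, B→∅, C→{A, D, E}, E→{S, D}; union {S, A, D, E}; ε-closure = {S, A, B, D, E}.
Read '0': S→{A, B, C}, A→{S, B, D}, B→∅, D→∅, E→{A, B, D}; union {S, A, B, C, D}; ε-closure = {S, A, B, C, D, E}.
Read '0': S→{A, B, C}, A→{S, B, D}, B→∅, C→∅, D→∅, E→{A, B, D}; union {S, A, B, C, D}; ε-closure = {S, A, B, C, D, E}.
Read '1': S→{B, D}, A→{D, E}, B→∅, C→{A, D, E}, D→∅, E→{S, D}; now {S, A, B, D, E}.
Read '0': S→{A, B, C}, A→{S, B, D}, B→∅, D→∅, E→{A, B, D}; union {S, A, B, C, D}; ε-closure = {S, A, B, C, D, E}.
That set has 6 states.

6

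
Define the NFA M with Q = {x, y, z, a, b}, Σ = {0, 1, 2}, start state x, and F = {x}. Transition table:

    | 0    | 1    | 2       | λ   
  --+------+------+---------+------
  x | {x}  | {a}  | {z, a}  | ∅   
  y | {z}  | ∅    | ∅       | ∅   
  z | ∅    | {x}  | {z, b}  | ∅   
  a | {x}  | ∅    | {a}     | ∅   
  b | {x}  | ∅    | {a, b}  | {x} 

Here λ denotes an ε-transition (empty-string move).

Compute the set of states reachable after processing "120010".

Start in {x}.
Read '1': x→{a}; now {a}.
Read '2': a→{a}; now {a}.
Read '0': a→{x}; now {x}.
Read '0': x→{x}; now {x}.
Read '1': x→{a}; now {a}.
Read '0': a→{x}; now {x}.

{x}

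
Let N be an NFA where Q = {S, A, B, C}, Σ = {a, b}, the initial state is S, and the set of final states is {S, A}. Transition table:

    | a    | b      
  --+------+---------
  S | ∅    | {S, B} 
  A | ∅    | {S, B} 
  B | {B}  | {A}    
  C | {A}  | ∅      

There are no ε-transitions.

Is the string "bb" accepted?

Start in {S}.
Read 'b': S→{S, B}; now {S, B}.
Read 'b': S→{S, B}, B→{A}; now {S, A, B}.
The final set {S, A, B} contains the accepting states S, A.

Yes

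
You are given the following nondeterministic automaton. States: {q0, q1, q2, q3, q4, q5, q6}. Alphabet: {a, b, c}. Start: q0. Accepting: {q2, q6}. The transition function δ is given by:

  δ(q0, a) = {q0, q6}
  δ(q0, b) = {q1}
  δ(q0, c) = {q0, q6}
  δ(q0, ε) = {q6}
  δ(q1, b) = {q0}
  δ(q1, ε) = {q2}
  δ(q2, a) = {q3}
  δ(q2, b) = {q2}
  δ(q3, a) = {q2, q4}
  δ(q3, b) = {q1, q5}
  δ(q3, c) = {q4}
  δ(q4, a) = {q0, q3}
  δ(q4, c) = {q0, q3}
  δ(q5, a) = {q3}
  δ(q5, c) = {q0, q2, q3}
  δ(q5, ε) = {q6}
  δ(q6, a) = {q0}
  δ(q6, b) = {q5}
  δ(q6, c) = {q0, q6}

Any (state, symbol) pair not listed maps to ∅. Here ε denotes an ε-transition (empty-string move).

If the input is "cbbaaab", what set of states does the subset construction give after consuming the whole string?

Start: ε-closure({q0}) = {q0, q6}.
Read 'c': q0→{q0, q6}, q6→{q0, q6}; now {q0, q6}.
Read 'b': q0→{q1}, q6→{q5}; union {q1, q5}; ε-closure = {q1, q2, q5, q6}.
Read 'b': q1→{q0}, q2→{q2}, q5→∅, q6→{q5}; union {q0, q2, q5}; ε-closure = {q0, q2, q5, q6}.
Read 'a': q0→{q0, q6}, q2→{q3}, q5→{q3}, q6→{q0}; now {q0, q3, q6}.
Read 'a': q0→{q0, q6}, q3→{q2, q4}, q6→{q0}; now {q0, q2, q4, q6}.
Read 'a': q0→{q0, q6}, q2→{q3}, q4→{q0, q3}, q6→{q0}; now {q0, q3, q6}.
Read 'b': q0→{q1}, q3→{q1, q5}, q6→{q5}; union {q1, q5}; ε-closure = {q1, q2, q5, q6}.

{q1, q2, q5, q6}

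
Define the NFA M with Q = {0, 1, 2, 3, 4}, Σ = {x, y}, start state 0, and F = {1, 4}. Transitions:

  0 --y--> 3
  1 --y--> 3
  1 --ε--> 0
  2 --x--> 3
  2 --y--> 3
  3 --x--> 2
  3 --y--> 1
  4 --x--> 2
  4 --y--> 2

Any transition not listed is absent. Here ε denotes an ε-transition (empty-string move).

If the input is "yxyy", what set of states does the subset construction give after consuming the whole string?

{0, 1}

Start in {0}.
Read 'y': 0→{3}; now {3}.
Read 'x': 3→{2}; now {2}.
Read 'y': 2→{3}; now {3}.
Read 'y': 3→{1}; union {1}; ε-closure = {0, 1}.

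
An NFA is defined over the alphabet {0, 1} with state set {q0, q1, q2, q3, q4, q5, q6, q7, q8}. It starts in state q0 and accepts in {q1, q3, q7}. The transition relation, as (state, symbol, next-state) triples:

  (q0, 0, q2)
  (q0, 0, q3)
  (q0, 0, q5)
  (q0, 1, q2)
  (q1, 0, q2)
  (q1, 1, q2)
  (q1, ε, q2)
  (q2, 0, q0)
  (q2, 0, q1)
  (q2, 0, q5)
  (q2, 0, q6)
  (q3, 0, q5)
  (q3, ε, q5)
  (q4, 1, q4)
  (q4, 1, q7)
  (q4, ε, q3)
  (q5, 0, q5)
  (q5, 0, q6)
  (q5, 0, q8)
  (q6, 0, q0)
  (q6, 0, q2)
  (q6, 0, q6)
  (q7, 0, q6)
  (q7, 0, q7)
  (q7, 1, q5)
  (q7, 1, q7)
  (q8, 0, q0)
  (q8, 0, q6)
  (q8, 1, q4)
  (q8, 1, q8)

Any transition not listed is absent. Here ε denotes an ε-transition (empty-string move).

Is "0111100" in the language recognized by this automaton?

No

Start in {q0}.
Read '0': q0→{q2, q3, q5}; now {q2, q3, q5}.
Read '1': q2→∅, q3→∅, q5→∅; now ∅.
The set is empty and remains empty for the remaining 5 symbols.
The final set ∅ contains no accepting state.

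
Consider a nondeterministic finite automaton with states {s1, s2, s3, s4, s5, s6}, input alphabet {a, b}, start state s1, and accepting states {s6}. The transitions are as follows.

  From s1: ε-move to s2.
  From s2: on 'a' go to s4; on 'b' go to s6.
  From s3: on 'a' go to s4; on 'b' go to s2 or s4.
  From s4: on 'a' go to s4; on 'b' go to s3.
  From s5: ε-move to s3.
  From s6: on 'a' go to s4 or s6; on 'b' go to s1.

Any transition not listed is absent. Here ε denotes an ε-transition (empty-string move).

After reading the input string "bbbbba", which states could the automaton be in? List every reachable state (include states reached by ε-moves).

{s4, s6}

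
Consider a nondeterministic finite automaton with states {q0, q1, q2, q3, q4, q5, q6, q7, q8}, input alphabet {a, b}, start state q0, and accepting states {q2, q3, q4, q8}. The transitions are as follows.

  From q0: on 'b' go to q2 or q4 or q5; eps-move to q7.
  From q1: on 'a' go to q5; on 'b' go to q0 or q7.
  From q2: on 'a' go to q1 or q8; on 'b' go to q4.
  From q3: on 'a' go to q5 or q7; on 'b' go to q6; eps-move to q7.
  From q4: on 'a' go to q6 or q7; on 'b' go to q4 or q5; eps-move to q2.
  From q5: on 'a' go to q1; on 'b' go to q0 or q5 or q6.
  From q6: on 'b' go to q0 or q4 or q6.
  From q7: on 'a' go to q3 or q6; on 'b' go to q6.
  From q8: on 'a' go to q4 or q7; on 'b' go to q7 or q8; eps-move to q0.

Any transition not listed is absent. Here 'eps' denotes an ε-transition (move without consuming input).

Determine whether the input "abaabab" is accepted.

Start: ε-closure({q0}) = {q0, q7}.
Read 'a': {q0, q7} → {q3, q6, q7}.
Read 'b': {q3, q6, q7} → {q0, q2, q4, q6, q7}.
Read 'a': {q0, q2, q4, q6, q7} → {q0, q1, q3, q6, q7, q8}.
Read 'a': {q0, q1, q3, q6, q7, q8} → {q2, q3, q4, q5, q6, q7}.
Read 'b': {q2, q3, q4, q5, q6, q7} → {q0, q2, q4, q5, q6, q7}.
Read 'a': {q0, q2, q4, q5, q6, q7} → {q0, q1, q3, q6, q7, q8}.
Read 'b': {q0, q1, q3, q6, q7, q8} → {q0, q2, q4, q5, q6, q7, q8}.
The final set {q0, q2, q4, q5, q6, q7, q8} contains the accepting states q2, q4, q8.

Yes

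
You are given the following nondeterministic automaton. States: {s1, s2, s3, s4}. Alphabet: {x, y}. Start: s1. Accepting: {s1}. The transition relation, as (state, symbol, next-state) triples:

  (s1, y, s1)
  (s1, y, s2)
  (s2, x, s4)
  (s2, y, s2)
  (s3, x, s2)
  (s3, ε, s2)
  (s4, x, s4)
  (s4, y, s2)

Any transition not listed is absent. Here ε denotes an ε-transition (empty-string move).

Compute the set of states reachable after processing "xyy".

∅

Start in {s1}.
Read 'x': {s1} → ∅.
The set is empty and remains empty for the remaining 2 symbols.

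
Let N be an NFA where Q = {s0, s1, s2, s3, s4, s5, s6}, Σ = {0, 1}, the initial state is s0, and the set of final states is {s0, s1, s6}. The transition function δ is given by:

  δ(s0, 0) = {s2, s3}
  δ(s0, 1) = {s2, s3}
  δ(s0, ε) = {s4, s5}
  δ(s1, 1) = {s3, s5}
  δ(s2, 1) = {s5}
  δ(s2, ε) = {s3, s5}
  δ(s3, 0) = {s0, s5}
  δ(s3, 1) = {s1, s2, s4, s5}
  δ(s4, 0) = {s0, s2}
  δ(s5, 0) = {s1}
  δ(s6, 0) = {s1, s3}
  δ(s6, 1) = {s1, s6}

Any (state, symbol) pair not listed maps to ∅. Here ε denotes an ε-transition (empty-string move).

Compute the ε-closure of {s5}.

{s5}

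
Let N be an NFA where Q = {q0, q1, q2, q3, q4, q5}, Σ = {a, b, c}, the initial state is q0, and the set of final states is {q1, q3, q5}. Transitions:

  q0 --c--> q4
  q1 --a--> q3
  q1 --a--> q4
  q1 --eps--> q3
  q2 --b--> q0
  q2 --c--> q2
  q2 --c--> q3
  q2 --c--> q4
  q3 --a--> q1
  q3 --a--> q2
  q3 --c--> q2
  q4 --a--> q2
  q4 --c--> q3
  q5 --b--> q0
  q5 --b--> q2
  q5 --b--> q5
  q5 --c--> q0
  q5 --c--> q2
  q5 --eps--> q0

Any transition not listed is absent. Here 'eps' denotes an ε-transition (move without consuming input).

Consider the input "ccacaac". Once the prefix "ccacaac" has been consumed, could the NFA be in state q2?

Yes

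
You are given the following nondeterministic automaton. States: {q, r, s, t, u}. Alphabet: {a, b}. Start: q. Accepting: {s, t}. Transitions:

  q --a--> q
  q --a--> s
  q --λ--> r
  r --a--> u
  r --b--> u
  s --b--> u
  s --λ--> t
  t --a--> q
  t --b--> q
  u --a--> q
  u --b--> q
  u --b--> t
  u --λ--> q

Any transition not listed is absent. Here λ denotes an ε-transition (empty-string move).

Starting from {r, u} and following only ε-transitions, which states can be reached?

{q, r, u}

Begin with {r, u}.
ε-move u → q; add q.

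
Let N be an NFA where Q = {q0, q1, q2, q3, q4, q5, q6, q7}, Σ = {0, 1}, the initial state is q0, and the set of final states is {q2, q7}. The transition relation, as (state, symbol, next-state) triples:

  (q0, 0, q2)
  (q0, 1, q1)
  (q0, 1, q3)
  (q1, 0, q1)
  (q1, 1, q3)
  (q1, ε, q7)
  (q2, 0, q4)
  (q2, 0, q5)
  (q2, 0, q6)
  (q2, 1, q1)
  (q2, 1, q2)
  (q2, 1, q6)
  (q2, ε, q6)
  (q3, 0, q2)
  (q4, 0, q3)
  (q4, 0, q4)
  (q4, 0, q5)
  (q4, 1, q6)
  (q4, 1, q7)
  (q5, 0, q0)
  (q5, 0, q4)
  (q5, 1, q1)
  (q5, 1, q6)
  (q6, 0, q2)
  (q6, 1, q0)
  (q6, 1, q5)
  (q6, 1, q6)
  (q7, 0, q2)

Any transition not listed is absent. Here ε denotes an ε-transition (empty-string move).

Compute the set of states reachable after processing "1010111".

{q0, q1, q2, q3, q5, q6, q7}

Start in {q0}.
Read '1': {q0} → {q1, q3, q7}.
Read '0': {q1, q3, q7} → {q1, q2, q6, q7}.
Read '1': {q1, q2, q6, q7} → {q0, q1, q2, q3, q5, q6, q7}.
Read '0': {q0, q1, q2, q3, q5, q6, q7} → {q0, q1, q2, q4, q5, q6, q7}.
Read '1': {q0, q1, q2, q4, q5, q6, q7} → {q0, q1, q2, q3, q5, q6, q7}.
Read '1': {q0, q1, q2, q3, q5, q6, q7} → {q0, q1, q2, q3, q5, q6, q7}.
Read '1': {q0, q1, q2, q3, q5, q6, q7} → {q0, q1, q2, q3, q5, q6, q7}.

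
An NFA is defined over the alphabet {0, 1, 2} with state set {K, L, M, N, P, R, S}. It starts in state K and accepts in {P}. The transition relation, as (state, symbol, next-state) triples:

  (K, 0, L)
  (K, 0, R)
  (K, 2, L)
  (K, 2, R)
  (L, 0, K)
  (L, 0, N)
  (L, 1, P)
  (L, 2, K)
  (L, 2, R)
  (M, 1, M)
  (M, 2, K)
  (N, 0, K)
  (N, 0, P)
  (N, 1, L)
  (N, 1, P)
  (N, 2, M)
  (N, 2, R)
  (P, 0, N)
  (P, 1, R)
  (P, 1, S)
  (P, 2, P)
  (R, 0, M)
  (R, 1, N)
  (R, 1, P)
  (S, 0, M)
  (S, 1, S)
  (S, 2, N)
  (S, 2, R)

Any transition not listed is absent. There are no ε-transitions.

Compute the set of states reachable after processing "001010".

{K, N}

Start in {K}.
Read '0': K→{L, R}; now {L, R}.
Read '0': L→{K, N}, R→{M}; now {K, M, N}.
Read '1': K→∅, M→{M}, N→{L, P}; now {L, M, P}.
Read '0': L→{K, N}, M→∅, P→{N}; now {K, N}.
Read '1': K→∅, N→{L, P}; now {L, P}.
Read '0': L→{K, N}, P→{N}; now {K, N}.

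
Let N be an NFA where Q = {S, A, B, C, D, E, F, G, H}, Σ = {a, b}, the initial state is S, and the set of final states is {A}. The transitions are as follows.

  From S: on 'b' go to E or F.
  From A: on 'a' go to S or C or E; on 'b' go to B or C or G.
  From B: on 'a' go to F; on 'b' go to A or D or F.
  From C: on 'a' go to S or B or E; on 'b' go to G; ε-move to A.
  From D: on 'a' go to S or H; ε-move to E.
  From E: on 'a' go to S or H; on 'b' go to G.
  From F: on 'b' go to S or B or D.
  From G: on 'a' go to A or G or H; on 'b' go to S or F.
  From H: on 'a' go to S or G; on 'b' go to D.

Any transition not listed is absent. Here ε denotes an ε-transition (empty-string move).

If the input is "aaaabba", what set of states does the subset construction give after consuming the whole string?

Start in {S}.
Read 'a': S→∅; now ∅.
The set is empty and remains empty for the remaining 6 symbols.

∅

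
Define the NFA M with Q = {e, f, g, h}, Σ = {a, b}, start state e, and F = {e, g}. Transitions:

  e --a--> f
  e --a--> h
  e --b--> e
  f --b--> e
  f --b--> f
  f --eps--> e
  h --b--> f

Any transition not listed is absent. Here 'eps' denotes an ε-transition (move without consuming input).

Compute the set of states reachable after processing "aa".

{e, f, h}

Start in {e}.
Read 'a': {e} → {e, f, h}.
Read 'a': {e, f, h} → {e, f, h}.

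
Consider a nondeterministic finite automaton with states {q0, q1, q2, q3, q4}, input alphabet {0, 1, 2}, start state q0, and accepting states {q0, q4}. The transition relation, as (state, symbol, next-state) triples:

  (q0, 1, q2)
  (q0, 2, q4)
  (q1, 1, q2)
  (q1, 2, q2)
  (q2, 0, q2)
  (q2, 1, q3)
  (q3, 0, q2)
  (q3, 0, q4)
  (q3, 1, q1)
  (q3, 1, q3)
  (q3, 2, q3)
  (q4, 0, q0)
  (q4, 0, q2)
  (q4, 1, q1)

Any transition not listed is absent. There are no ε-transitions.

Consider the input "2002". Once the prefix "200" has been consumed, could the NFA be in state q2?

Start in {q0}.
Read '2': {q0} → {q4}.
Read '0': {q4} → {q0, q2}.
Read '0': {q0, q2} → {q2}.
State q2 is in {q2}.

Yes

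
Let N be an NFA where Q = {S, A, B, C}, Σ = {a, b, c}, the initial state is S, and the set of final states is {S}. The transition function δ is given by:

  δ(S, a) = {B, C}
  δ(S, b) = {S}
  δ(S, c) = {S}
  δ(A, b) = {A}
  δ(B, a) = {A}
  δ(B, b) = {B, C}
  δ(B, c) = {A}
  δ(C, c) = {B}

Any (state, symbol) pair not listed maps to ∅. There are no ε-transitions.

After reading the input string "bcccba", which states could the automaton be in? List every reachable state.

{B, C}

Start in {S}.
Read 'b': {S} → {S}.
Read 'c': {S} → {S}.
Read 'c': {S} → {S}.
Read 'c': {S} → {S}.
Read 'b': {S} → {S}.
Read 'a': {S} → {B, C}.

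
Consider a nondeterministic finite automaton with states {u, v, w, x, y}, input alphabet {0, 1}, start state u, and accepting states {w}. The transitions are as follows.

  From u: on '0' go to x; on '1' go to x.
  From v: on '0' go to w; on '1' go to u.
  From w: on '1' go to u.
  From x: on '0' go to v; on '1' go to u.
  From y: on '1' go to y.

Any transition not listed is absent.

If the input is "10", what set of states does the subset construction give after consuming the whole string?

{v}

Start in {u}.
Read '1': {u} → {x}.
Read '0': {x} → {v}.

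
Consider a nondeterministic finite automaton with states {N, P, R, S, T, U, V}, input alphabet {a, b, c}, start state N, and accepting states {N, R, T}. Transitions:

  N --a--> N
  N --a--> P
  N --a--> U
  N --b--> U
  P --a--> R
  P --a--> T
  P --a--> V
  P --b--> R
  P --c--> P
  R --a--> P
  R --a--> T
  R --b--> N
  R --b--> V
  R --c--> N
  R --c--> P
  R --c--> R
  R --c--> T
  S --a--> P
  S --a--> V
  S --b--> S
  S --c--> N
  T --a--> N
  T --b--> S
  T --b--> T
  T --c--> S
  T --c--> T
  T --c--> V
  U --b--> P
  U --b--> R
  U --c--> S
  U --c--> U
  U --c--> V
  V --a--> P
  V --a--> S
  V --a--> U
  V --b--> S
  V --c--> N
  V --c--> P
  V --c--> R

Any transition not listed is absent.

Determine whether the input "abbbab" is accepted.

Start in {N}.
Read 'a': {N} → {N, P, U}.
Read 'b': {N, P, U} → {P, R, U}.
Read 'b': {P, R, U} → {N, P, R, V}.
Read 'b': {N, P, R, V} → {N, R, S, U, V}.
Read 'a': {N, R, S, U, V} → {N, P, S, T, U, V}.
Read 'b': {N, P, S, T, U, V} → {P, R, S, T, U}.
The final set {P, R, S, T, U} contains the accepting states R, T.

Yes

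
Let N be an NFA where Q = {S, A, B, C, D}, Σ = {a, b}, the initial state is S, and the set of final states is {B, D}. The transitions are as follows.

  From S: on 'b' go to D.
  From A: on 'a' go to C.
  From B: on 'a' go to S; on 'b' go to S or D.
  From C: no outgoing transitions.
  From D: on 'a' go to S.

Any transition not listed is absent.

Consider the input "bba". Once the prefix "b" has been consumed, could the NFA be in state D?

Start in {S}.
Read 'b': {S} → {D}.
State D is in {D}.

Yes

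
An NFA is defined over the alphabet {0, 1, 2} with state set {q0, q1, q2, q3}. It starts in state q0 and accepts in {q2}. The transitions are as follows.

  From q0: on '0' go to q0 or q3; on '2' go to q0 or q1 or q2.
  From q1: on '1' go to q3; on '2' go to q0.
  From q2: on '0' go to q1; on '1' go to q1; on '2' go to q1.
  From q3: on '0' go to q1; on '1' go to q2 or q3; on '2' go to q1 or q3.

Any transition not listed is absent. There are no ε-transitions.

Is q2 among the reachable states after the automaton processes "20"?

No

Start in {q0}.
Read '2': q0→{q0, q1, q2}; now {q0, q1, q2}.
Read '0': q0→{q0, q3}, q1→∅, q2→{q1}; now {q0, q1, q3}.
State q2 is not in {q0, q1, q3}.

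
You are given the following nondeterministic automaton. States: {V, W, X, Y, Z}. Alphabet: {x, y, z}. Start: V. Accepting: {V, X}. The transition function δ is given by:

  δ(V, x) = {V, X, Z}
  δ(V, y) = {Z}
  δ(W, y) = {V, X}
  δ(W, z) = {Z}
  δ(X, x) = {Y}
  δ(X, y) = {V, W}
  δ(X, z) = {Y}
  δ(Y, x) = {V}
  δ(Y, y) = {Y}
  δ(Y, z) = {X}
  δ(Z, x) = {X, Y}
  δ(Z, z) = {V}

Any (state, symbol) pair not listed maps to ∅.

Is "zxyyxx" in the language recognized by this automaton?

No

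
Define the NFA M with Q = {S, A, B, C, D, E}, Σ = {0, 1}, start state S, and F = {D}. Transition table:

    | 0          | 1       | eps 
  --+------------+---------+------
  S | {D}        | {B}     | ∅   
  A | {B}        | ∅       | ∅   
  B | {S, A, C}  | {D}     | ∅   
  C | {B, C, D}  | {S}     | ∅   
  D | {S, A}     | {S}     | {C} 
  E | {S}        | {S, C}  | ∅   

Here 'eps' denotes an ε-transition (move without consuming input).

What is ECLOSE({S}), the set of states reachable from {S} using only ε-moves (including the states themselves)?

Begin with {S}.
No ε-moves leave this set, so the closure equals the set itself.

{S}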